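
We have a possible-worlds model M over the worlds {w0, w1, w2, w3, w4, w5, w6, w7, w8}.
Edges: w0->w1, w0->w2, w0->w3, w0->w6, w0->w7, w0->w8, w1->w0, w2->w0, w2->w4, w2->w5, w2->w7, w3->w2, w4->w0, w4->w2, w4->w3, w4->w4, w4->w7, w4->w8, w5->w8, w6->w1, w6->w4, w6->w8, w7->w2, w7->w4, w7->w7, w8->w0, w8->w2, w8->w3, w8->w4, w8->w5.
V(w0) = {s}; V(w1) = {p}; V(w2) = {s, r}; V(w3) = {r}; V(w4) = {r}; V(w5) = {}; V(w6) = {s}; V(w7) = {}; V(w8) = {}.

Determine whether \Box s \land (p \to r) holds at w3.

Yes

Recall that \Box ψ holds at a world iff ψ holds at every accessible world, and \Diamond ψ holds iff ψ holds at some accessible world.
At w3: \Box s is true, p \to r is true, so \Box s \land (p \to r) is true.
  At w3: \Box s requires s at every successor {w2}.
    At w2: s is true.
  So \Box s is true at w3.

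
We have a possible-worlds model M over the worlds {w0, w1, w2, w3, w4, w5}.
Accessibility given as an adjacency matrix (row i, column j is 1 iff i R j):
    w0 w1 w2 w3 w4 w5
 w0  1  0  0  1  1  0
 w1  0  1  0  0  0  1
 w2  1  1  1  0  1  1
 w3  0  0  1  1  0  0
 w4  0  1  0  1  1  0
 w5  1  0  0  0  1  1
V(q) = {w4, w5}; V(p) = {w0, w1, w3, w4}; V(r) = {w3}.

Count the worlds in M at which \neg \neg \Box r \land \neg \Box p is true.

0

Let φ = \neg \neg \Box r \land \neg \Box p. Evaluate φ at each world:
  w0 (successors {w0, w3, w4}): φ is false.
  w1 (successors {w1, w5}): φ is false.
  w2 (successors {w0, w1, w2, w4, w5}): φ is false.
  w3 (successors {w2, w3}): φ is false.
  w4 (successors {w1, w3, w4}): φ is false.
  w5 (successors {w0, w4, w5}): φ is false.
For instance, at w3:
  At w3: \neg \neg \Box r is false, \neg \Box p is true, so \neg \neg \Box r \land \neg \Box p is false.
    At w3: \neg \Box r is true, so \neg \neg \Box r is false.
      At w3: \Box r is false, so \neg \Box r is true.
    At w3: \Box p is false, so \neg \Box p is true.
      At w3: \Box p requires p at every successor {w2, w3}.
        p fails at w2, so \Box p is false at w3.
Satisfying worlds: none.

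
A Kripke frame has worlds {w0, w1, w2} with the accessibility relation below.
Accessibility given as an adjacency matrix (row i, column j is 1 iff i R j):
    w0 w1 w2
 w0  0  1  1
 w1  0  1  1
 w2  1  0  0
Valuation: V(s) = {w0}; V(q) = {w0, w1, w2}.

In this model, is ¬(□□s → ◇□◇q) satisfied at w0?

At w0: □□s → ◇□◇q is true, so ¬(□□s → ◇□◇q) is false.
  At w0: □□s is false, ◇□◇q is true, so □□s → ◇□◇q is true.
    At w0: □□s requires □s at every successor {w1, w2}.
      □s fails at w1, so □□s is false at w0.
    At w0: ◇□◇q requires □◇q at some successor in {w1, w2}.
      □◇q holds at w1, so ◇□◇q is true at w0.

No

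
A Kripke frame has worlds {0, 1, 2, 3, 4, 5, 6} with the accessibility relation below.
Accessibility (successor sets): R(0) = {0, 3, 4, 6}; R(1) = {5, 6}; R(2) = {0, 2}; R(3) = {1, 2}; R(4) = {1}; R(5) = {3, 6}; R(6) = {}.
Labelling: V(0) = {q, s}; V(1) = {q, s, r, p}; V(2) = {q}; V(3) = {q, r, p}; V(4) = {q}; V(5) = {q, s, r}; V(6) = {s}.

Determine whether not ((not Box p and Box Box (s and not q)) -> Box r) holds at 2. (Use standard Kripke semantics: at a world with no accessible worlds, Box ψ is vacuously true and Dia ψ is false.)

No

At 2: (not Box p and Box Box (s and not q)) -> Box r is true, so not ((not Box p and Box Box (s and not q)) -> Box r) is false.
  At 2: not Box p and Box Box (s and not q) is false, Box r is false, so (not Box p and Box Box (s and not q)) -> Box r is true.
    At 2: not Box p is true, Box Box (s and not q) is false, so not Box p and Box Box (s and not q) is false.
      At 2: Box p is false, so not Box p is true.
      At 2: Box Box (s and not q) requires Box (s and not q) at every successor {0, 2}.
        Box (s and not q) fails at 0, so Box Box (s and not q) is false at 2.
    At 2: Box r requires r at every successor {0, 2}.
      r fails at 0, so Box r is false at 2.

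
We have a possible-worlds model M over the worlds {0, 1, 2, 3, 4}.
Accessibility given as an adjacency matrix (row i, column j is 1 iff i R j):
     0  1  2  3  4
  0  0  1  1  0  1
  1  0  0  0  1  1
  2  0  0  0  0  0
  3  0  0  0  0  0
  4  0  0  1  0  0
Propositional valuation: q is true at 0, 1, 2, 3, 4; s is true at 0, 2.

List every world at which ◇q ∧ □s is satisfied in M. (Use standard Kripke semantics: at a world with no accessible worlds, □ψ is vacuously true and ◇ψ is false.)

Let φ = ◇q ∧ □s. Evaluate φ at each world:
  0 (successors {1, 2, 4}): φ is false.
  1 (successors {3, 4}): φ is false.
  2 (successors ∅): φ is false.
  3 (successors ∅): φ is false.
  4 (successors {2}): φ is true.
For instance, at 1:
  At 1: ◇q is true, □s is false, so ◇q ∧ □s is false.
    At 1: ◇q requires q at some successor in {3, 4}.
      q holds at 3, so ◇q is true at 1.
    At 1: □s requires s at every successor {3, 4}.
      s fails at 3, so □s is false at 1.
Satisfying worlds: {4}

4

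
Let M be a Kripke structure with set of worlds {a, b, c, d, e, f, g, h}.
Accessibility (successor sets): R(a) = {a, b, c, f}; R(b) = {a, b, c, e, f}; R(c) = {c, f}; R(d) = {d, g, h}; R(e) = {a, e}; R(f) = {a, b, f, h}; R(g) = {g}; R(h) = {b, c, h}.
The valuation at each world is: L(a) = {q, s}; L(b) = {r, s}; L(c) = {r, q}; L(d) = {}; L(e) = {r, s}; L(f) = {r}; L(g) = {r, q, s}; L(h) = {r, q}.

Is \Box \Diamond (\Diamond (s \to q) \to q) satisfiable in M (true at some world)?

Let φ = \Box \Diamond (\Diamond (s \to q) \to q). Evaluate φ at each world:
  a (successors {a, b, c, f}): φ is true.
  b (successors {a, b, c, e, f}): φ is true.
  c (successors {c, f}): φ is true.
  d (successors {d, g, h}): φ is true.
  e (successors {a, e}): φ is true.
  f (successors {a, b, f, h}): φ is true.
  g (successors {g}): φ is true.
  h (successors {b, c, h}): φ is true.
Detail at a (witness):
  At a: \Box \Diamond (\Diamond (s \to q) \to q) requires \Diamond (\Diamond (s \to q) \to q) at every successor {a, b, c, f}.
    At a: \Diamond (\Diamond (s \to q) \to q) is true.
    At b: \Diamond (\Diamond (s \to q) \to q) is true.
    At c: \Diamond (\Diamond (s \to q) \to q) is true.
    At f: \Diamond (\Diamond (s \to q) \to q) is true.
  So \Box \Diamond (\Diamond (s \to q) \to q) is true at a.

Yes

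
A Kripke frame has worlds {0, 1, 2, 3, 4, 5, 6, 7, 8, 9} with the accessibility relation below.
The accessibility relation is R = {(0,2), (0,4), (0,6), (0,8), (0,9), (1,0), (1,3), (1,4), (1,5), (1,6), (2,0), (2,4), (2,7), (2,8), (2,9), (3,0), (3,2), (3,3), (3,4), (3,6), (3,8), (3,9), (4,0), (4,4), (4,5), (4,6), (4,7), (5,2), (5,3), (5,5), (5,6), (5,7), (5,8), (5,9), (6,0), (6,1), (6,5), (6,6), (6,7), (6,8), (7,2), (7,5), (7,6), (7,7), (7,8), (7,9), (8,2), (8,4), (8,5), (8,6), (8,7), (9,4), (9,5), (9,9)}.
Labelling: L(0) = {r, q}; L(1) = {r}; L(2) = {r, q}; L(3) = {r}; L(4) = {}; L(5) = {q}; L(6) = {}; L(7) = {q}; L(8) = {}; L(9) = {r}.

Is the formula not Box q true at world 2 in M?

Yes

At 2: Box q is false, so not Box q is true.
  At 2: Box q requires q at every successor {0, 4, 7, 8, 9}.
    q fails at 4, so Box q is false at 2.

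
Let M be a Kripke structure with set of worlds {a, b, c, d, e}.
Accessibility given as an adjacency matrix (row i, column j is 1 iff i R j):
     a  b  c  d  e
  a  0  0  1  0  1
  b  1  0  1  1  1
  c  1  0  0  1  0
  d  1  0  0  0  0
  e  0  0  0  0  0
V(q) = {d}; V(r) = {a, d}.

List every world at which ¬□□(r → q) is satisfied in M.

Let φ = ¬□□(r → q). Evaluate φ at each world:
  a (successors {c, e}): φ is true.
  b (successors {a, c, d, e}): φ is true.
  c (successors {a, d}): φ is true.
  d (successors {a}): φ is false.
  e (successors ∅): φ is false.
For instance, at a:
  At a: □□(r → q) is false, so ¬□□(r → q) is true.
    At a: □□(r → q) requires □(r → q) at every successor {c, e}.
      □(r → q) fails at c, so □□(r → q) is false at a.
Satisfying worlds: {a, b, c}

a, b, c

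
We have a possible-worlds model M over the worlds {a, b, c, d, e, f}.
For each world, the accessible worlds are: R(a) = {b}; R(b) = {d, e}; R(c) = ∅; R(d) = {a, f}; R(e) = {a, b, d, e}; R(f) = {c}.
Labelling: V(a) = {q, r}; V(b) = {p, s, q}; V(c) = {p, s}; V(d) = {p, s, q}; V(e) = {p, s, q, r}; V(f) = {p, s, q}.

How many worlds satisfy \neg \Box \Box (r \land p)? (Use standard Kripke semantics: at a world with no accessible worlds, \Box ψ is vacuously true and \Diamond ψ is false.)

4

Let φ = \neg \Box \Box (r \land p). Evaluate φ at each world:
  a (successors {b}): φ is true.
  b (successors {d, e}): φ is true.
  c (successors ∅): φ is false.
  d (successors {a, f}): φ is true.
  e (successors {a, b, d, e}): φ is true.
  f (successors {c}): φ is false.
For instance, at f:
  At f: \Box \Box (r \land p) is true, so \neg \Box \Box (r \land p) is false.
    At f: \Box \Box (r \land p) requires \Box (r \land p) at every successor {c}.
      At c: \Box (r \land p) is true.
    So \Box \Box (r \land p) is true at f.
Satisfying worlds: {a, b, d, e}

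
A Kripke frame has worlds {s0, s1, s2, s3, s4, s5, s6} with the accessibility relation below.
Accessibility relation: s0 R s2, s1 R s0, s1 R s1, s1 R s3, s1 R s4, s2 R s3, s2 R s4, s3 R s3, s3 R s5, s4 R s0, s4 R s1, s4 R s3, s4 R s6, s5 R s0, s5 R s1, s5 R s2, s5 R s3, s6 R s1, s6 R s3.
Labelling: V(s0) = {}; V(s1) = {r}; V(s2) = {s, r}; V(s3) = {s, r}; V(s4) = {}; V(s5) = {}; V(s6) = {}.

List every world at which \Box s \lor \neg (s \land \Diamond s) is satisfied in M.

s0, s1, s4, s5, s6

Let φ = \Box s \lor \neg (s \land \Diamond s). Evaluate φ at each world:
  s0 (successors {s2}): φ is true.
  s1 (successors {s0, s1, s3, s4}): φ is true.
  s2 (successors {s3, s4}): φ is false.
  s3 (successors {s3, s5}): φ is false.
  s4 (successors {s0, s1, s3, s6}): φ is true.
  s5 (successors {s0, s1, s2, s3}): φ is true.
  s6 (successors {s1, s3}): φ is true.
For instance, at s0:
  At s0: \Box s is true, \neg (s \land \Diamond s) is true, so \Box s \lor \neg (s \land \Diamond s) is true.
    At s0: \Box s requires s at every successor {s2}.
      At s2: s is true.
    So \Box s is true at s0.
    At s0: s \land \Diamond s is false, so \neg (s \land \Diamond s) is true.
      At s0: s is false, \Diamond s is true, so s \land \Diamond s is false.
Satisfying worlds: {s0, s1, s4, s5, s6}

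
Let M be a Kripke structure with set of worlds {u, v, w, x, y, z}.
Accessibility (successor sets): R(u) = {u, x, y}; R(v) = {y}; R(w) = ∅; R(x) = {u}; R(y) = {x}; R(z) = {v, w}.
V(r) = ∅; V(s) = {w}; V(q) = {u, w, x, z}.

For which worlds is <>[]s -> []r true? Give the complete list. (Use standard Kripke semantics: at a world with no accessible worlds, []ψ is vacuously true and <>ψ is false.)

Let φ = <>[]s -> []r. Evaluate φ at each world:
  u (successors {u, x, y}): φ is true.
  v (successors {y}): φ is true.
  w (successors ∅): φ is true.
  x (successors {u}): φ is true.
  y (successors {x}): φ is true.
  z (successors {v, w}): φ is false.
For instance, at y:
  At y: <>[]s is false, []r is false, so <>[]s -> []r is true.
    At y: <>[]s requires []s at some successor in {x}.
      At x: []s is false.
    So <>[]s is false at y.
    At y: []r requires r at every successor {x}.
      r fails at x, so []r is false at y.
Satisfying worlds: {u, v, w, x, y}

u, v, w, x, y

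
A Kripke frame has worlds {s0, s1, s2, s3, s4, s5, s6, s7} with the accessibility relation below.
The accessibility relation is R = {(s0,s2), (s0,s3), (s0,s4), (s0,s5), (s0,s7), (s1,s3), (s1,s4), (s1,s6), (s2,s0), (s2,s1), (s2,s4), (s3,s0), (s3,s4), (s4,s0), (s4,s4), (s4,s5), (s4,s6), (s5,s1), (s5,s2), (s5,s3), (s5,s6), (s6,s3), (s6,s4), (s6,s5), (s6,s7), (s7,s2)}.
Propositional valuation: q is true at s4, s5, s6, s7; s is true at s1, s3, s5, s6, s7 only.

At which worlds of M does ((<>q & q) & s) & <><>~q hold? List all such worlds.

s5, s6

Let φ = ((<>q & q) & s) & <><>~q. Evaluate φ at each world:
  s0 (successors {s2, s3, s4, s5, s7}): φ is false.
  s1 (successors {s3, s4, s6}): φ is false.
  s2 (successors {s0, s1, s4}): φ is false.
  s3 (successors {s0, s4}): φ is false.
  s4 (successors {s0, s4, s5, s6}): φ is false.
  s5 (successors {s1, s2, s3, s6}): φ is true.
  s6 (successors {s3, s4, s5, s7}): φ is true.
  s7 (successors {s2}): φ is false.
For instance, at s4:
  At s4: (<>q & q) & s is false, <><>~q is true, so ((<>q & q) & s) & <><>~q is false.
    At s4: <>q & q is true, s is false, so (<>q & q) & s is false.
      At s4: <>q is true, q is true, so <>q & q is true.
    At s4: <><>~q requires <>~q at some successor in {s0, s4, s5, s6}.
      <>~q holds at s0, so <><>~q is true at s4.
Satisfying worlds: {s5, s6}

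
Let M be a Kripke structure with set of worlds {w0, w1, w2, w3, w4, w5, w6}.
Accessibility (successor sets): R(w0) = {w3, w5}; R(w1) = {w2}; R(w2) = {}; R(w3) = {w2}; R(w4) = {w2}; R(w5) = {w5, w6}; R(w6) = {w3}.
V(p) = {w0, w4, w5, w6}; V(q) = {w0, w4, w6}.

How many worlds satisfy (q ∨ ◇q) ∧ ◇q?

Let φ = (q ∨ ◇q) ∧ ◇q. Evaluate φ at each world:
  w0 (successors {w3, w5}): φ is false.
  w1 (successors {w2}): φ is false.
  w2 (successors ∅): φ is false.
  w3 (successors {w2}): φ is false.
  w4 (successors {w2}): φ is false.
  w5 (successors {w5, w6}): φ is true.
  w6 (successors {w3}): φ is false.
For instance, at w0:
  At w0: q ∨ ◇q is true, ◇q is false, so (q ∨ ◇q) ∧ ◇q is false.
    At w0: q is true, ◇q is false, so q ∨ ◇q is true.
      At w0: ◇q requires q at some successor in {w3, w5}.
        At w3: q is false.
        At w5: q is false.
      So ◇q is false at w0.
    At w0: ◇q requires q at some successor in {w3, w5}.
      At w3: q is false.
      At w5: q is false.
    So ◇q is false at w0.
Satisfying worlds: {w5}

1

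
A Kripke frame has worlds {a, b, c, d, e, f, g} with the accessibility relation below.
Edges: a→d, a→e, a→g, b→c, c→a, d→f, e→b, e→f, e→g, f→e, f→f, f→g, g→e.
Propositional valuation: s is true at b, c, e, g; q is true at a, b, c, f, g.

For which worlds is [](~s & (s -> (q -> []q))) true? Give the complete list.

Let φ = [](~s & (s -> (q -> []q))). Evaluate φ at each world:
  a (successors {d, e, g}): φ is false.
  b (successors {c}): φ is false.
  c (successors {a}): φ is true.
  d (successors {f}): φ is true.
  e (successors {b, f, g}): φ is false.
  f (successors {e, f, g}): φ is false.
  g (successors {e}): φ is false.
For instance, at e:
  At e: [](~s & (s -> (q -> []q))) requires ~s & (s -> (q -> []q)) at every successor {b, f, g}.
    ~s & (s -> (q -> []q)) fails at b, so [](~s & (s -> (q -> []q))) is false at e.
      At b: ~s is false, s -> (q -> []q) is true, so ~s & (s -> (q -> []q)) is false.
Satisfying worlds: {c, d}

c, d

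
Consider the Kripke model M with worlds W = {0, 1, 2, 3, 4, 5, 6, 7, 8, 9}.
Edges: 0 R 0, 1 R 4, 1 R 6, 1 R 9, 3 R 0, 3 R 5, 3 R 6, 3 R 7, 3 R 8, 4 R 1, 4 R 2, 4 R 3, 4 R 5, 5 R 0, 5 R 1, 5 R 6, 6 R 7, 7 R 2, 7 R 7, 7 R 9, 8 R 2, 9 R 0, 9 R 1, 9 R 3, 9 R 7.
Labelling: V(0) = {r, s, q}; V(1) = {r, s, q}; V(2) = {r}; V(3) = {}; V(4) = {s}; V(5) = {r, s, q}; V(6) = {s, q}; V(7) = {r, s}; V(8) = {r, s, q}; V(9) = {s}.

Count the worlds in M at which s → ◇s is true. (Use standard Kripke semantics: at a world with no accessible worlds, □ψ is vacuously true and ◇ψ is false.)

Recall that ◇ψ holds at a world iff ψ holds at some accessible world.
Let φ = s → ◇s. Evaluate φ at each world:
  0 (successors {0}): φ is true.
  1 (successors {4, 6, 9}): φ is true.
  2 (successors ∅): φ is true.
  3 (successors {0, 5, 6, 7, 8}): φ is true.
  4 (successors {1, 2, 3, 5}): φ is true.
  5 (successors {0, 1, 6}): φ is true.
  6 (successors {7}): φ is true.
  7 (successors {2, 7, 9}): φ is true.
  8 (successors {2}): φ is false.
  9 (successors {0, 1, 3, 7}): φ is true.
For instance, at 3:
  At 3: s is false, ◇s is true, so s → ◇s is true.
    At 3: ◇s requires s at some successor in {0, 5, 6, 7, 8}.
      s holds at 0, so ◇s is true at 3.
Satisfying worlds: {0, 1, 2, 3, 4, 5, 6, 7, 9}

9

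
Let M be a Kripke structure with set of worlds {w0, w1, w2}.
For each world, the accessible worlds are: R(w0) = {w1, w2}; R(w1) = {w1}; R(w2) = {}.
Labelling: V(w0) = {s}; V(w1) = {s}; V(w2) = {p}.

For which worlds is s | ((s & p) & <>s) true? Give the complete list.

w0, w1

Let φ = s | ((s & p) & <>s). Evaluate φ at each world:
  w0 (successors {w1, w2}): φ is true.
  w1 (successors {w1}): φ is true.
  w2 (successors ∅): φ is false.
For instance, at w0:
  At w0: s is true, (s & p) & <>s is false, so s | ((s & p) & <>s) is true.
    At w0: s & p is false, <>s is true, so (s & p) & <>s is false.
      At w0: <>s requires s at some successor in {w1, w2}.
        s holds at w1, so <>s is true at w0.
Satisfying worlds: {w0, w1}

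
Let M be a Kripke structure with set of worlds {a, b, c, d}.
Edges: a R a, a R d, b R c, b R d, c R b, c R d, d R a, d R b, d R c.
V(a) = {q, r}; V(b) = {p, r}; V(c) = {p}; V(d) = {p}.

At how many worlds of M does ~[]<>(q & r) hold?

Let φ = ~[]<>(q & r). Evaluate φ at each world:
  a (successors {a, d}): φ is false.
  b (successors {c, d}): φ is true.
  c (successors {b, d}): φ is true.
  d (successors {a, b, c}): φ is true.
For instance, at a:
  At a: []<>(q & r) is true, so ~[]<>(q & r) is false.
    At a: []<>(q & r) requires <>(q & r) at every successor {a, d}.
      At a: <>(q & r) is true.
      At d: <>(q & r) is true.
    So []<>(q & r) is true at a.
Satisfying worlds: {b, c, d}

3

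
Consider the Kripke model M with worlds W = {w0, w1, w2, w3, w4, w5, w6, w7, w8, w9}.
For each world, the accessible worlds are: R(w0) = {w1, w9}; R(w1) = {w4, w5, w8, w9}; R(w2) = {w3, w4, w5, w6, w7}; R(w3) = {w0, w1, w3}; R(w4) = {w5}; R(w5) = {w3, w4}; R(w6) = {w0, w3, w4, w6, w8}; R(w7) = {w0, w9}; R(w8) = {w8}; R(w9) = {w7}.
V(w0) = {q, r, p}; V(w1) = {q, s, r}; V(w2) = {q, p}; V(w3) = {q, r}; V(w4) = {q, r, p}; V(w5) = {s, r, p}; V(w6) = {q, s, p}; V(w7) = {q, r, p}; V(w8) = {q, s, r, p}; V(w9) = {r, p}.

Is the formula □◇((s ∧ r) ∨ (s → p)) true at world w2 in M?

Recall that □ψ holds at a world iff ψ holds at every accessible world, and ◇ψ holds iff ψ holds at some accessible world.
At w2: □◇((s ∧ r) ∨ (s → p)) requires ◇((s ∧ r) ∨ (s → p)) at every successor {w3, w4, w5, w6, w7}.
  At w3: ◇((s ∧ r) ∨ (s → p)) is true.
  At w4: ◇((s ∧ r) ∨ (s → p)) is true.
  At w5: ◇((s ∧ r) ∨ (s → p)) is true.
  At w6: ◇((s ∧ r) ∨ (s → p)) is true.
  At w7: ◇((s ∧ r) ∨ (s → p)) is true.
So □◇((s ∧ r) ∨ (s → p)) is true at w2.

Yes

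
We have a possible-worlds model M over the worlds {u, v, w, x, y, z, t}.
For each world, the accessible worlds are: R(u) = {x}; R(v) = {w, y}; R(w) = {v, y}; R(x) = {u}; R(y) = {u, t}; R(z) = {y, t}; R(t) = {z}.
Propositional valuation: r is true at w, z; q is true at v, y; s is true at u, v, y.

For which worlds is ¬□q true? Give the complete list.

Let φ = ¬□q. Evaluate φ at each world:
  u (successors {x}): φ is true.
  v (successors {w, y}): φ is true.
  w (successors {v, y}): φ is false.
  x (successors {u}): φ is true.
  y (successors {u, t}): φ is true.
  z (successors {y, t}): φ is true.
  t (successors {z}): φ is true.
For instance, at x:
  At x: □q is false, so ¬□q is true.
    At x: □q requires q at every successor {u}.
      q fails at u, so □q is false at x.
Satisfying worlds: {u, v, x, y, z, t}

u, v, x, y, z, t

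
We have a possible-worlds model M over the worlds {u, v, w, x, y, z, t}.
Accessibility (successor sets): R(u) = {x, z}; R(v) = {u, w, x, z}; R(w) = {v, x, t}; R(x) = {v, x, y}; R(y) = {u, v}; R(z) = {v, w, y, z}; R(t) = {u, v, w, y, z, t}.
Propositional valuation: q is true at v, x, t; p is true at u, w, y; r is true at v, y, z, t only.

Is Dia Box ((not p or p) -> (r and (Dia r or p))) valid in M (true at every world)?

Recall that Box ψ holds at a world iff ψ holds at every accessible world, and Dia ψ holds iff ψ holds at some accessible world.
Let φ = Dia Box ((not p or p) -> (r and (Dia r or p))). Evaluate φ at each world:
  u (successors {x, z}): φ is false.
  v (successors {u, w, x, z}): φ is false.
  w (successors {v, x, t}): φ is false.
  x (successors {v, x, y}): φ is false.
  y (successors {u, v}): φ is false.
  z (successors {v, w, y, z}): φ is false.
  t (successors {u, v, w, y, z, t}): φ is false.
Detail at u (counterexample):
  At u: Dia Box ((not p or p) -> (r and (Dia r or p))) requires Box ((not p or p) -> (r and (Dia r or p))) at some successor in {x, z}.
    At x: Box ((not p or p) -> (r and (Dia r or p))) is false.
    At z: Box ((not p or p) -> (r and (Dia r or p))) is false.
  So Dia Box ((not p or p) -> (r and (Dia r or p))) is false at u.

No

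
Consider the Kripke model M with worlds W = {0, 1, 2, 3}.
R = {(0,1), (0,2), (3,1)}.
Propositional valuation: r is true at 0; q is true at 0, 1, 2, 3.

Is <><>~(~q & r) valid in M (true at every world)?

Let φ = <><>~(~q & r). Evaluate φ at each world:
  0 (successors {1, 2}): φ is false.
  1 (successors ∅): φ is false.
  2 (successors ∅): φ is false.
  3 (successors {1}): φ is false.
Detail at 0 (counterexample):
  At 0: <><>~(~q & r) requires <>~(~q & r) at some successor in {1, 2}.
    At 1: <>~(~q & r) is false.
    At 2: <>~(~q & r) is false.
  So <><>~(~q & r) is false at 0.

No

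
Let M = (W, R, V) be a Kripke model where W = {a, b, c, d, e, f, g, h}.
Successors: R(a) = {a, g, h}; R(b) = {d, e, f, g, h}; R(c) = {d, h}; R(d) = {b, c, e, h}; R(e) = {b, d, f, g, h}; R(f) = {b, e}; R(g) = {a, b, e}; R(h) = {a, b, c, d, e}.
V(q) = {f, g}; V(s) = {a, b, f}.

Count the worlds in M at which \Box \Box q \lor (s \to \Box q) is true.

Recall that \Box ψ holds at a world iff ψ holds at every accessible world, and \Diamond ψ holds iff ψ holds at some accessible world.
Let φ = \Box \Box q \lor (s \to \Box q). Evaluate φ at each world:
  a (successors {a, g, h}): φ is false.
  b (successors {d, e, f, g, h}): φ is false.
  c (successors {d, h}): φ is true.
  d (successors {b, c, e, h}): φ is true.
  e (successors {b, d, f, g, h}): φ is true.
  f (successors {b, e}): φ is false.
  g (successors {a, b, e}): φ is true.
  h (successors {a, b, c, d, e}): φ is true.
For instance, at d:
  At d: \Box \Box q is false, s \to \Box q is true, so \Box \Box q \lor (s \to \Box q) is true.
    At d: \Box \Box q requires \Box q at every successor {b, c, e, h}.
      \Box q fails at b, so \Box \Box q is false at d.
    At d: s is false, \Box q is false, so s \to \Box q is true.
      At d: \Box q requires q at every successor {b, c, e, h}.
        q fails at b, so \Box q is false at d.
Satisfying worlds: {c, d, e, g, h}

5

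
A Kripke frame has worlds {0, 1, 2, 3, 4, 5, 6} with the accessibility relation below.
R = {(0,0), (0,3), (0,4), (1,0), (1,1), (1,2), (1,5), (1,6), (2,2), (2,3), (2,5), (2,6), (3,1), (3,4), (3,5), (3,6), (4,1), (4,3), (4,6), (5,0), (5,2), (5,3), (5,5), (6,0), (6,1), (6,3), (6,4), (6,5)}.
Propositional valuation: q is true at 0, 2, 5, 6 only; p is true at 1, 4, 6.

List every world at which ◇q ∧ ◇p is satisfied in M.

0, 1, 2, 3, 4, 6

Recall that ◇ψ holds at a world iff ψ holds at some accessible world.
Let φ = ◇q ∧ ◇p. Evaluate φ at each world:
  0 (successors {0, 3, 4}): φ is true.
  1 (successors {0, 1, 2, 5, 6}): φ is true.
  2 (successors {2, 3, 5, 6}): φ is true.
  3 (successors {1, 4, 5, 6}): φ is true.
  4 (successors {1, 3, 6}): φ is true.
  5 (successors {0, 2, 3, 5}): φ is false.
  6 (successors {0, 1, 3, 4, 5}): φ is true.
For instance, at 0:
  At 0: ◇q is true, ◇p is true, so ◇q ∧ ◇p is true.
    At 0: ◇q requires q at some successor in {0, 3, 4}.
      q holds at 0, so ◇q is true at 0.
    At 0: ◇p requires p at some successor in {0, 3, 4}.
      p holds at 4, so ◇p is true at 0.
Satisfying worlds: {0, 1, 2, 3, 4, 6}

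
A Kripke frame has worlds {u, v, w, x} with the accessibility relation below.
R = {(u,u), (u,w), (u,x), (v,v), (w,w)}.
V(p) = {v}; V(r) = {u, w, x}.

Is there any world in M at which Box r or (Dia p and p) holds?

Let φ = Box r or (Dia p and p). Evaluate φ at each world:
  u (successors {u, w, x}): φ is true.
  v (successors {v}): φ is true.
  w (successors {w}): φ is true.
  x (successors ∅): φ is true.
Detail at u (witness):
  At u: Box r is true, Dia p and p is false, so Box r or (Dia p and p) is true.
    At u: Box r requires r at every successor {u, w, x}.
      At u: r is true.
      At w: r is true.
      At x: r is true.
    So Box r is true at u.
    At u: Dia p is false, p is false, so Dia p and p is false.
      At u: Dia p requires p at some successor in {u, w, x}.
        At u: p is false.
        At w: p is false.
        At x: p is false.
      So Dia p is false at u.

Yes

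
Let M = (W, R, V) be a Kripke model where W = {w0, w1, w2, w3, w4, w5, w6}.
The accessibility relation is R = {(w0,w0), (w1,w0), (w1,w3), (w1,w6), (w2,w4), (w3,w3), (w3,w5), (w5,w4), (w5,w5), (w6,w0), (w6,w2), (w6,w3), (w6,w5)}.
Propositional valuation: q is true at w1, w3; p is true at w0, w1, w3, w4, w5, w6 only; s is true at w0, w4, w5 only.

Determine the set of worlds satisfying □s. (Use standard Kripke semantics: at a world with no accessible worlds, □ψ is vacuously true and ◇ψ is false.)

w0, w2, w4, w5

Let φ = □s. Evaluate φ at each world:
  w0 (successors {w0}): φ is true.
  w1 (successors {w0, w3, w6}): φ is false.
  w2 (successors {w4}): φ is true.
  w3 (successors {w3, w5}): φ is false.
  w4 (successors ∅): φ is true.
  w5 (successors {w4, w5}): φ is true.
  w6 (successors {w0, w2, w3, w5}): φ is false.
For instance, at w2:
  At w2: □s requires s at every successor {w4}.
    At w4: s is true.
  So □s is true at w2.
Satisfying worlds: {w0, w2, w4, w5}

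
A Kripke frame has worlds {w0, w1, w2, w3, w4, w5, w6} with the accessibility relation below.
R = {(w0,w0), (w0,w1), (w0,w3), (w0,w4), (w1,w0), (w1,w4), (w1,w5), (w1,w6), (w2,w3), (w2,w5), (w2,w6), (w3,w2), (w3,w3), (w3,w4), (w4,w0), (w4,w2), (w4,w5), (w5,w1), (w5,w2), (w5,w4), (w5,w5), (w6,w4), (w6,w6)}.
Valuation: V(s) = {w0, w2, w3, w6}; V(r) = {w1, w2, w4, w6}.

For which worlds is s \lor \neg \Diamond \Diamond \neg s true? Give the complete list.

Let φ = s \lor \neg \Diamond \Diamond \neg s. Evaluate φ at each world:
  w0 (successors {w0, w1, w3, w4}): φ is true.
  w1 (successors {w0, w4, w5, w6}): φ is false.
  w2 (successors {w3, w5, w6}): φ is true.
  w3 (successors {w2, w3, w4}): φ is true.
  w4 (successors {w0, w2, w5}): φ is false.
  w5 (successors {w1, w2, w4, w5}): φ is false.
  w6 (successors {w4, w6}): φ is true.
For instance, at w2:
  At w2: s is true, \neg \Diamond \Diamond \neg s is false, so s \lor \neg \Diamond \Diamond \neg s is true.
    At w2: \Diamond \Diamond \neg s is true, so \neg \Diamond \Diamond \neg s is false.
      At w2: \Diamond \Diamond \neg s requires \Diamond \neg s at some successor in {w3, w5, w6}.
        \Diamond \neg s holds at w3, so \Diamond \Diamond \neg s is true at w2.
Satisfying worlds: {w0, w2, w3, w6}

w0, w2, w3, w6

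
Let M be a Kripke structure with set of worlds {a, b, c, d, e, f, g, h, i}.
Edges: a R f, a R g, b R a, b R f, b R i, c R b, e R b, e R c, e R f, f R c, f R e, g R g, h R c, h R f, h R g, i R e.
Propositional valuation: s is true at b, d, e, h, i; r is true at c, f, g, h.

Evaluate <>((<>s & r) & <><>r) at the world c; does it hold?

No

At c: <>((<>s & r) & <><>r) requires (<>s & r) & <><>r at some successor in {b}.
  At b: (<>s & r) & <><>r is false.
So <>((<>s & r) & <><>r) is false at c.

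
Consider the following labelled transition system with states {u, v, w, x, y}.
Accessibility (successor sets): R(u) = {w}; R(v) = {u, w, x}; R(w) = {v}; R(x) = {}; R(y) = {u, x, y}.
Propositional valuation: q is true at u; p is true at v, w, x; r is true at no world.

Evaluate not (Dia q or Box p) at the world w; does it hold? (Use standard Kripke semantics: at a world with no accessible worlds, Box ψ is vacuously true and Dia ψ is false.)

No

At w: Dia q or Box p is true, so not (Dia q or Box p) is false.
  At w: Dia q is false, Box p is true, so Dia q or Box p is true.
    At w: Dia q requires q at some successor in {v}.
      At v: q is false.
    So Dia q is false at w.
    At w: Box p requires p at every successor {v}.
      At v: p is true.
    So Box p is true at w.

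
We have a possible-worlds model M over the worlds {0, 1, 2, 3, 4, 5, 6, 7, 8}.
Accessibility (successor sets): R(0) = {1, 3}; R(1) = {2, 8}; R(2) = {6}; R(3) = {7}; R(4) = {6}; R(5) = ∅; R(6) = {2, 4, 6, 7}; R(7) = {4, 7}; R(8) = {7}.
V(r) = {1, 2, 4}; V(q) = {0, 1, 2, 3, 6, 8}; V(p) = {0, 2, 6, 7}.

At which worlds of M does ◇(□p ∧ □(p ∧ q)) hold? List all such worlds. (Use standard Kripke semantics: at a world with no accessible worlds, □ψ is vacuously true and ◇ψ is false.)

Let φ = ◇(□p ∧ □(p ∧ q)). Evaluate φ at each world:
  0 (successors {1, 3}): φ is false.
  1 (successors {2, 8}): φ is true.
  2 (successors {6}): φ is false.
  3 (successors {7}): φ is false.
  4 (successors {6}): φ is false.
  5 (successors ∅): φ is false.
  6 (successors {2, 4, 6, 7}): φ is true.
  7 (successors {4, 7}): φ is true.
  8 (successors {7}): φ is false.
For instance, at 8:
  At 8: ◇(□p ∧ □(p ∧ q)) requires □p ∧ □(p ∧ q) at some successor in {7}.
    At 7: □p ∧ □(p ∧ q) is false.
  So ◇(□p ∧ □(p ∧ q)) is false at 8.
Satisfying worlds: {1, 6, 7}

1, 6, 7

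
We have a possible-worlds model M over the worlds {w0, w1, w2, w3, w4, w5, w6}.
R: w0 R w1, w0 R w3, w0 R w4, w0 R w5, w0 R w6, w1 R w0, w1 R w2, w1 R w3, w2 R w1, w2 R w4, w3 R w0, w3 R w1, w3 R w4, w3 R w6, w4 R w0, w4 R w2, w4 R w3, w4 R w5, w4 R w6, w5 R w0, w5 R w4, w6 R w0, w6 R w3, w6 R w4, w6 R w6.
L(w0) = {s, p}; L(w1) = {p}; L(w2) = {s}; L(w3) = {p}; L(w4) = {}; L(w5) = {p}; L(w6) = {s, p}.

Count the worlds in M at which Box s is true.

0

Recall that Box ψ holds at a world iff ψ holds at every accessible world, and Dia ψ holds iff ψ holds at some accessible world.
Let φ = Box s. Evaluate φ at each world:
  w0 (successors {w1, w3, w4, w5, w6}): φ is false.
  w1 (successors {w0, w2, w3}): φ is false.
  w2 (successors {w1, w4}): φ is false.
  w3 (successors {w0, w1, w4, w6}): φ is false.
  w4 (successors {w0, w2, w3, w5, w6}): φ is false.
  w5 (successors {w0, w4}): φ is false.
  w6 (successors {w0, w3, w4, w6}): φ is false.
For instance, at w2:
  At w2: Box s requires s at every successor {w1, w4}.
    s fails at w1, so Box s is false at w2.
Satisfying worlds: none.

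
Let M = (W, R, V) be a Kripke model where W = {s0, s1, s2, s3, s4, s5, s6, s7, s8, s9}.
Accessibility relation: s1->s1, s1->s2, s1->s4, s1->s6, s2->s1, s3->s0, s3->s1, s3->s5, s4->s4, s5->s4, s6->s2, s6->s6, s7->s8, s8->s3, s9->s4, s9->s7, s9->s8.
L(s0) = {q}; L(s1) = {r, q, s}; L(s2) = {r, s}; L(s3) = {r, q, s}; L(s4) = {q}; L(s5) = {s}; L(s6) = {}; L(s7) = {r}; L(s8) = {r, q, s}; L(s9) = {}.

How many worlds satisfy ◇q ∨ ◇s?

9

Let φ = ◇q ∨ ◇s. Evaluate φ at each world:
  s0 (successors ∅): φ is false.
  s1 (successors {s1, s2, s4, s6}): φ is true.
  s2 (successors {s1}): φ is true.
  s3 (successors {s0, s1, s5}): φ is true.
  s4 (successors {s4}): φ is true.
  s5 (successors {s4}): φ is true.
  s6 (successors {s2, s6}): φ is true.
  s7 (successors {s8}): φ is true.
  s8 (successors {s3}): φ is true.
  s9 (successors {s4, s7, s8}): φ is true.
For instance, at s7:
  At s7: ◇q is true, ◇s is true, so ◇q ∨ ◇s is true.
    At s7: ◇q requires q at some successor in {s8}.
      q holds at s8, so ◇q is true at s7.
    At s7: ◇s requires s at some successor in {s8}.
      s holds at s8, so ◇s is true at s7.
Satisfying worlds: {s1, s2, s3, s4, s5, s6, s7, s8, s9}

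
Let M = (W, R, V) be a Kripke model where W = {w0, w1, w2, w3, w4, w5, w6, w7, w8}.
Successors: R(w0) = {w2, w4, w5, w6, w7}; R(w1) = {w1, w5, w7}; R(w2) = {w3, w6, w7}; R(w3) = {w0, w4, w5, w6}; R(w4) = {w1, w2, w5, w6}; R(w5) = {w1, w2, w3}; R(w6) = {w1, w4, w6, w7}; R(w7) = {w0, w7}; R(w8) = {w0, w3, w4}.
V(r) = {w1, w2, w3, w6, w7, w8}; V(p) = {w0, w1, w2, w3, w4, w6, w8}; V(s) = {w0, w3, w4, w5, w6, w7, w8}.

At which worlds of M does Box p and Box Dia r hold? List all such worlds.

Recall that Box ψ holds at a world iff ψ holds at every accessible world, and Dia ψ holds iff ψ holds at some accessible world.
Let φ = Box p and Box Dia r. Evaluate φ at each world:
  w0 (successors {w2, w4, w5, w6, w7}): φ is false.
  w1 (successors {w1, w5, w7}): φ is false.
  w2 (successors {w3, w6, w7}): φ is false.
  w3 (successors {w0, w4, w5, w6}): φ is false.
  w4 (successors {w1, w2, w5, w6}): φ is false.
  w5 (successors {w1, w2, w3}): φ is true.
  w6 (successors {w1, w4, w6, w7}): φ is false.
  w7 (successors {w0, w7}): φ is false.
  w8 (successors {w0, w3, w4}): φ is true.
For instance, at w5:
  At w5: Box p is true, Box Dia r is true, so Box p and Box Dia r is true.
    At w5: Box p requires p at every successor {w1, w2, w3}.
      At w1: p is true.
      At w2: p is true.
      At w3: p is true.
    So Box p is true at w5.
    At w5: Box Dia r requires Dia r at every successor {w1, w2, w3}.
      At w1: Dia r is true.
      At w2: Dia r is true.
      At w3: Dia r is true.
    So Box Dia r is true at w5.
Satisfying worlds: {w5, w8}

w5, w8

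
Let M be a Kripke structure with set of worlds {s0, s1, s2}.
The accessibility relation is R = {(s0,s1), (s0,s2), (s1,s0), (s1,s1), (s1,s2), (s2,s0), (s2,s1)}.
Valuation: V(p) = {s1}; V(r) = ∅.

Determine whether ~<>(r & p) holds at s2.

Recall that <>ψ holds at a world iff ψ holds at some accessible world.
At s2: <>(r & p) is false, so ~<>(r & p) is true.
  At s2: <>(r & p) requires r & p at some successor in {s0, s1}.
    At s0: r & p is false.
    At s1: r & p is false.
  So <>(r & p) is false at s2.

Yes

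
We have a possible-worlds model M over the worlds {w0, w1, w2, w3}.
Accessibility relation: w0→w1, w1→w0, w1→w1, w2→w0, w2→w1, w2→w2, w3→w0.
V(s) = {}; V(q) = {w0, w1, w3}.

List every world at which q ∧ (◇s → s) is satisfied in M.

Let φ = q ∧ (◇s → s). Evaluate φ at each world:
  w0 (successors {w1}): φ is true.
  w1 (successors {w0, w1}): φ is true.
  w2 (successors {w0, w1, w2}): φ is false.
  w3 (successors {w0}): φ is true.
For instance, at w0:
  At w0: q is true, ◇s → s is true, so q ∧ (◇s → s) is true.
    At w0: ◇s is false, s is false, so ◇s → s is true.
      At w0: ◇s requires s at some successor in {w1}.
        At w1: s is false.
      So ◇s is false at w0.
Satisfying worlds: {w0, w1, w3}

w0, w1, w3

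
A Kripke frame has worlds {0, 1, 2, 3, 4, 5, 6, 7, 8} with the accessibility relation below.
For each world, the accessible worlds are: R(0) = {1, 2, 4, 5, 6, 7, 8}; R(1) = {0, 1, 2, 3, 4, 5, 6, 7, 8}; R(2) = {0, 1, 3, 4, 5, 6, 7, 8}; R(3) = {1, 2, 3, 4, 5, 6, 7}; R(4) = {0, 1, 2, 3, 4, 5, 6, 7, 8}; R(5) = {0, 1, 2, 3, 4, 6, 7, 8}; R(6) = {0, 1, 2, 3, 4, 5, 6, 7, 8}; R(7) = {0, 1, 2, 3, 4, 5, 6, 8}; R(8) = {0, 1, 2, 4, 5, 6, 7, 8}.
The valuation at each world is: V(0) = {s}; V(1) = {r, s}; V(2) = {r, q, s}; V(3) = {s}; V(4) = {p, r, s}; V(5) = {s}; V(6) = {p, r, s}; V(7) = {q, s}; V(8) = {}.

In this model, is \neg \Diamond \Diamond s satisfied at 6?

No

At 6: \Diamond \Diamond s is true, so \neg \Diamond \Diamond s is false.
  At 6: \Diamond \Diamond s requires \Diamond s at some successor in {0, 1, 2, 3, 4, 5, 6, 7, 8}.
    \Diamond s holds at 0, so \Diamond \Diamond s is true at 6.
      At 0: \Diamond s requires s at some successor in {1, 2, 4, 5, 6, 7, 8}.
        s holds at 1, so \Diamond s is true at 0.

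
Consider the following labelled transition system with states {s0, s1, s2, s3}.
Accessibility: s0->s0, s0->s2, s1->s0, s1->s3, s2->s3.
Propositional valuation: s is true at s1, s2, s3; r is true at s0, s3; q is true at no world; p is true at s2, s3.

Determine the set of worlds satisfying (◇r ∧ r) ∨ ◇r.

Let φ = (◇r ∧ r) ∨ ◇r. Evaluate φ at each world:
  s0 (successors {s0, s2}): φ is true.
  s1 (successors {s0, s3}): φ is true.
  s2 (successors {s3}): φ is true.
  s3 (successors ∅): φ is false.
For instance, at s2:
  At s2: ◇r ∧ r is false, ◇r is true, so (◇r ∧ r) ∨ ◇r is true.
    At s2: ◇r is true, r is false, so ◇r ∧ r is false.
      At s2: ◇r requires r at some successor in {s3}.
        r holds at s3, so ◇r is true at s2.
    At s2: ◇r requires r at some successor in {s3}.
      r holds at s3, so ◇r is true at s2.
Satisfying worlds: {s0, s1, s2}

s0, s1, s2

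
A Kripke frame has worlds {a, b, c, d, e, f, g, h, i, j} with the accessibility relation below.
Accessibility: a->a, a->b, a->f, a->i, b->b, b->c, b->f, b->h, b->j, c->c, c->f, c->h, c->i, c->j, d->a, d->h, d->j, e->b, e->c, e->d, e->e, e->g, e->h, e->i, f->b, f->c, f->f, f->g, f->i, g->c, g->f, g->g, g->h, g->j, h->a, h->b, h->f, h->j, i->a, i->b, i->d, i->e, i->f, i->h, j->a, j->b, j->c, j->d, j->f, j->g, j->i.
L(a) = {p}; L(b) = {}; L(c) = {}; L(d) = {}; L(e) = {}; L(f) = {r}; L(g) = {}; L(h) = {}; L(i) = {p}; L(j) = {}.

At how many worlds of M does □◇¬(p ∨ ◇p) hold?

3

Recall that □ψ holds at a world iff ψ holds at every accessible world, and ◇ψ holds iff ψ holds at some accessible world.
Let φ = □◇¬(p ∨ ◇p). Evaluate φ at each world:
  a (successors {a, b, f, i}): φ is true.
  b (successors {b, c, f, h, j}): φ is false.
  c (successors {c, f, h, i, j}): φ is false.
  d (successors {a, h, j}): φ is true.
  e (successors {b, c, d, e, g, h, i}): φ is false.
  f (successors {b, c, f, g, i}): φ is false.
  g (successors {c, f, g, h, j}): φ is false.
  h (successors {a, b, f, j}): φ is true.
  i (successors {a, b, d, e, f, h}): φ is false.
  j (successors {a, b, c, d, f, g, i}): φ is false.
For instance, at e:
  At e: □◇¬(p ∨ ◇p) requires ◇¬(p ∨ ◇p) at every successor {b, c, d, e, g, h, i}.
    ◇¬(p ∨ ◇p) fails at c, so □◇¬(p ∨ ◇p) is false at e.
      At c: ◇¬(p ∨ ◇p) requires ¬(p ∨ ◇p) at some successor in {c, f, h, i, j}.
        At c: ¬(p ∨ ◇p) is false.
        At f: ¬(p ∨ ◇p) is false.
        At h: ¬(p ∨ ◇p) is false.
        At i: ¬(p ∨ ◇p) is false.
        At j: ¬(p ∨ ◇p) is false.
      So ◇¬(p ∨ ◇p) is false at c.
Satisfying worlds: {a, d, h}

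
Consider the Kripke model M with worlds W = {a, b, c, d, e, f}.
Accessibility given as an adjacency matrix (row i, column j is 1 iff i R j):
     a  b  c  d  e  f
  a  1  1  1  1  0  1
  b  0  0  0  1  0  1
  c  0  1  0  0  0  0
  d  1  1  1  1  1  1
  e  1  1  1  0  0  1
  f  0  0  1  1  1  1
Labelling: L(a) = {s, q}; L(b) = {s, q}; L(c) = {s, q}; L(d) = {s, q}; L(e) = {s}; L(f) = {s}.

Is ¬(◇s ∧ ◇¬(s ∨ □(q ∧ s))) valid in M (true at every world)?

Yes

Recall that □ψ holds at a world iff ψ holds at every accessible world, and ◇ψ holds iff ψ holds at some accessible world.
Let φ = ¬(◇s ∧ ◇¬(s ∨ □(q ∧ s))). Evaluate φ at each world:
  a (successors {a, b, c, d, f}): φ is true.
  b (successors {d, f}): φ is true.
  c (successors {b}): φ is true.
  d (successors {a, b, c, d, e, f}): φ is true.
  e (successors {a, b, c, f}): φ is true.
  f (successors {c, d, e, f}): φ is true.
For instance, at b:
  At b: ◇s ∧ ◇¬(s ∨ □(q ∧ s)) is false, so ¬(◇s ∧ ◇¬(s ∨ □(q ∧ s))) is true.
    At b: ◇s is true, ◇¬(s ∨ □(q ∧ s)) is false, so ◇s ∧ ◇¬(s ∨ □(q ∧ s)) is false.
      At b: ◇s requires s at some successor in {d, f}.
        s holds at d, so ◇s is true at b.
      At b: ◇¬(s ∨ □(q ∧ s)) requires ¬(s ∨ □(q ∧ s)) at some successor in {d, f}.
        At d: ¬(s ∨ □(q ∧ s)) is false.
        At f: ¬(s ∨ □(q ∧ s)) is false.
      So ◇¬(s ∨ □(q ∧ s)) is false at b.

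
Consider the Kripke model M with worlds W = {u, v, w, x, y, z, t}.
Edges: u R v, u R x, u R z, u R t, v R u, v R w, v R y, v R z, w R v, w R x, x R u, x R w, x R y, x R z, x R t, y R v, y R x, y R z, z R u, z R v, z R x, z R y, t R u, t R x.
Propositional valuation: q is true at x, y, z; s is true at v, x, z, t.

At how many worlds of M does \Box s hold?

Let φ = \Box s. Evaluate φ at each world:
  u (successors {v, x, z, t}): φ is true.
  v (successors {u, w, y, z}): φ is false.
  w (successors {v, x}): φ is true.
  x (successors {u, w, y, z, t}): φ is false.
  y (successors {v, x, z}): φ is true.
  z (successors {u, v, x, y}): φ is false.
  t (successors {u, x}): φ is false.
For instance, at z:
  At z: \Box s requires s at every successor {u, v, x, y}.
    s fails at u, so \Box s is false at z.
Satisfying worlds: {u, w, y}

3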